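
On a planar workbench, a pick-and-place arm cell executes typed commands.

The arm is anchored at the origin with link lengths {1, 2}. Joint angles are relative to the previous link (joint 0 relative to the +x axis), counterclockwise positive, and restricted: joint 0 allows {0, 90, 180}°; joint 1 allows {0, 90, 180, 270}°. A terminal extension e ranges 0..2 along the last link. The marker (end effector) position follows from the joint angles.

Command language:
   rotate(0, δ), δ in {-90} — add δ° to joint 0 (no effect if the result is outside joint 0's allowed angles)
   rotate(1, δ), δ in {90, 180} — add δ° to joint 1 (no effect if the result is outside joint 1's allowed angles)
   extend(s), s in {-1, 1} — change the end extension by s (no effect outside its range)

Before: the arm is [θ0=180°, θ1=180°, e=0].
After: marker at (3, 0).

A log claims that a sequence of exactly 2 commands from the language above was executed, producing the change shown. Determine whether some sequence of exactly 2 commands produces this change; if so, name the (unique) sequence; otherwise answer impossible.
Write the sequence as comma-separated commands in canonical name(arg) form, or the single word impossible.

initial: [θ0=180°, θ1=180°, e=0]
1. extend(1) → [θ0=180°, θ1=180°, e=1]
2. extend(1) → [θ0=180°, θ1=180°, e=2]
no other 2-command option fits: unique.

extend(1), extend(1)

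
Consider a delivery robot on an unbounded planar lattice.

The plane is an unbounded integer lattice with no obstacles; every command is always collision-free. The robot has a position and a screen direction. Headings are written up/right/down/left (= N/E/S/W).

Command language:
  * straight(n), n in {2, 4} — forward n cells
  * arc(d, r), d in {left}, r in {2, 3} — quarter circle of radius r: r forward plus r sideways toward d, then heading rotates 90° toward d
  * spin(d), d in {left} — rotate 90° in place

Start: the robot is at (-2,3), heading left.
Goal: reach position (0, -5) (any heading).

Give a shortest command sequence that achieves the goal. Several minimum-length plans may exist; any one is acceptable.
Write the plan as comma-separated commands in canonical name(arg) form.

from: at (-2,3), heading left
[1] after spin(left): at (-2,3), heading down
[2] after straight(2): at (-2,1), heading down
[3] after straight(4): at (-2,-3), heading down
[4] after arc(left, 2): at (0,-5), heading right
minimal: 4 command(s), checked below 4.

spin(left), straight(2), straight(4), arc(left, 2)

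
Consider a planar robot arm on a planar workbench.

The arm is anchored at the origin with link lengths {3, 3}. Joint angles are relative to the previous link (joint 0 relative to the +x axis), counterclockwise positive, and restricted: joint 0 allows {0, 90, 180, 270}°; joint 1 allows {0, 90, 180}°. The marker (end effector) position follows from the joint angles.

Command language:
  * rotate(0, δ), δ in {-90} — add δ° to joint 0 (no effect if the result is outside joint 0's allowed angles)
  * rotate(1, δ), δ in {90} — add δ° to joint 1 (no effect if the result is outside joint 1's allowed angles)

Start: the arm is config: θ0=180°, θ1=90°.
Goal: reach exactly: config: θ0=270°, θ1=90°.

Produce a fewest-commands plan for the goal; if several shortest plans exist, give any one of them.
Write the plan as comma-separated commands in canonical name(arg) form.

start: config: θ0=180°, θ1=90°
1. rotate(0, -90) → config: θ0=90°, θ1=90°
2. rotate(0, -90) → config: θ0=0°, θ1=90°
3. rotate(0, -90) → config: θ0=270°, θ1=90°
nothing shorter than 3 reaches the goal.

rotate(0, -90), rotate(0, -90), rotate(0, -90)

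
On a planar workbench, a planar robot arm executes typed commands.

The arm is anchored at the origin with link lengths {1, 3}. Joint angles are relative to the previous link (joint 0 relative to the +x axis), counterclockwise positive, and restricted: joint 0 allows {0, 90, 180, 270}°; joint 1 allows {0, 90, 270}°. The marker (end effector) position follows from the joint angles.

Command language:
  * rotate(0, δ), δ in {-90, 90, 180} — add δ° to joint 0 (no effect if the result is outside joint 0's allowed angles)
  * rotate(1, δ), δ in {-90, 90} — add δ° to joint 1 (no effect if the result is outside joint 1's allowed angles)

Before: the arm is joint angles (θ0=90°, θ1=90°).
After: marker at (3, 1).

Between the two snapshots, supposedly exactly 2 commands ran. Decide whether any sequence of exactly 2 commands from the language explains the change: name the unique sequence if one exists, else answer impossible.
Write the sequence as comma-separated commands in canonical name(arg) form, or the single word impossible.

start: joint angles (θ0=90°, θ1=90°)
[1] after rotate(1, -90): joint angles (θ0=90°, θ1=0°)
[2] after rotate(1, -90): joint angles (θ0=90°, θ1=270°)
no rival 2-sequence matches.

rotate(1, -90), rotate(1, -90)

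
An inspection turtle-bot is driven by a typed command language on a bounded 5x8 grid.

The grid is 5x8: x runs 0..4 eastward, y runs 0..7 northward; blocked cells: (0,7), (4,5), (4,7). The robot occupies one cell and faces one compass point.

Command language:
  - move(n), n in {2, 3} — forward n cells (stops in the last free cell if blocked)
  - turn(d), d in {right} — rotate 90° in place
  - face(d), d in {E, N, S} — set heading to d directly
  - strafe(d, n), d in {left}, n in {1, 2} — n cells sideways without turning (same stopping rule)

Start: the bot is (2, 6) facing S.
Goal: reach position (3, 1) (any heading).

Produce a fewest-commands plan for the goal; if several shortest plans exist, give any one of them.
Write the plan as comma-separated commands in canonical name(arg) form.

move(2), move(3), strafe(left, 1)

begin: (2, 6) facing S
[1] after move(2): (2, 4) facing S
[2] after move(3): (2, 1) facing S
[3] after strafe(left, 1): (3, 1) facing S
shorter routes all fall short; 3 is best.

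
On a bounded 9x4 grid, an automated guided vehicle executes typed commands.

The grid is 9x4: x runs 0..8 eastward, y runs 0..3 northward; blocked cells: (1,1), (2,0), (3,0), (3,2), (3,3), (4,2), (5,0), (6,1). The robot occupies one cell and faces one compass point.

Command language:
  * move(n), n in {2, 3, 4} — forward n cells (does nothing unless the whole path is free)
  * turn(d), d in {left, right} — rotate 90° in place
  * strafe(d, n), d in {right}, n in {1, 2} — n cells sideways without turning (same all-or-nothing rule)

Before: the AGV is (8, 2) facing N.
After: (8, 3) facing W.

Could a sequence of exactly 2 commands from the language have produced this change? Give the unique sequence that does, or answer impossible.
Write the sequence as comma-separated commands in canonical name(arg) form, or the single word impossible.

turn(left), strafe(right, 1)

key: position moved to (8,3) AND the heading swung to W — translation plus rotation needed
from: (8, 2) facing N
1. turn(left) → (8, 2) facing W
2. strafe(right, 1) → (8, 3) facing W
no other 2-command option fits: unique.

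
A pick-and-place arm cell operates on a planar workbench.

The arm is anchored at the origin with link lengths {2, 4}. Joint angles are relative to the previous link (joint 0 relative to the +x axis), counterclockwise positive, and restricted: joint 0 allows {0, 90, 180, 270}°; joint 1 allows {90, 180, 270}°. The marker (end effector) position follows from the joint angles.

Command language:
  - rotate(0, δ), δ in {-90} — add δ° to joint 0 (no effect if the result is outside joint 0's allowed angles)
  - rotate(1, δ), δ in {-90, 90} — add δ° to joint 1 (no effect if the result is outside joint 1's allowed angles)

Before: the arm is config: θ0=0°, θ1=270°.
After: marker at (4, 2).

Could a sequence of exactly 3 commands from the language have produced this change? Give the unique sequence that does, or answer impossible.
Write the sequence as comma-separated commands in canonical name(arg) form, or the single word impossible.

start: config: θ0=0°, θ1=270°
[1] after rotate(0, -90): config: θ0=270°, θ1=270°
[2] after rotate(0, -90): config: θ0=180°, θ1=270°
[3] after rotate(0, -90): config: θ0=90°, θ1=270°
all 27 alternatives checked — unique.

rotate(0, -90), rotate(0, -90), rotate(0, -90)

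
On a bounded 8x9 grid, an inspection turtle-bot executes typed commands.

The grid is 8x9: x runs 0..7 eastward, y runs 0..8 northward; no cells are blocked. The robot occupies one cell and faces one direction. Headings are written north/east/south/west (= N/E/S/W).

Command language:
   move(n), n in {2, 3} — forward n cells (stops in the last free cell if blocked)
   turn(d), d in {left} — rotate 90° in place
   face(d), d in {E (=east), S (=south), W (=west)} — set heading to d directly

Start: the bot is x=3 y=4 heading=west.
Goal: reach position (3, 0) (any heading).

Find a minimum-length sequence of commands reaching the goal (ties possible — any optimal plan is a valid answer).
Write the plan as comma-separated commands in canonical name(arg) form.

t0: x=3 y=4 heading=west
[1] after turn(left): x=3 y=4 heading=south
[2] after move(2): x=3 y=2 heading=south
[3] after move(2): x=3 y=0 heading=south
shorter routes all fall short; 3 is best.

turn(left), move(2), move(2)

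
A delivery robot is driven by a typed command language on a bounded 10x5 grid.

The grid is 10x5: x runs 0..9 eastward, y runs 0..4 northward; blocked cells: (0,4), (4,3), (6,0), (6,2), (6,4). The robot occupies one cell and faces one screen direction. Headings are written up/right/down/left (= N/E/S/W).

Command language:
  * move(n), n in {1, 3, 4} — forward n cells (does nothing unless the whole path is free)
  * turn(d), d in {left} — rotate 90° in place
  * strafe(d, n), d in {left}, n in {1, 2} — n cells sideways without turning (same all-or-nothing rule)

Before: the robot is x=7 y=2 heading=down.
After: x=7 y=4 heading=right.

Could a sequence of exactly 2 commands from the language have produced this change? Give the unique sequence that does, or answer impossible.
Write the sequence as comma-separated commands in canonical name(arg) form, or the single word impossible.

key: running strafe(left, 2) before turn(left) would end elsewhere — order is forced
start: x=7 y=2 heading=down
[1] after turn(left): x=7 y=2 heading=right
[2] after strafe(left, 2): x=7 y=4 heading=right
no other 2-command option fits: unique.

turn(left), strafe(left, 2)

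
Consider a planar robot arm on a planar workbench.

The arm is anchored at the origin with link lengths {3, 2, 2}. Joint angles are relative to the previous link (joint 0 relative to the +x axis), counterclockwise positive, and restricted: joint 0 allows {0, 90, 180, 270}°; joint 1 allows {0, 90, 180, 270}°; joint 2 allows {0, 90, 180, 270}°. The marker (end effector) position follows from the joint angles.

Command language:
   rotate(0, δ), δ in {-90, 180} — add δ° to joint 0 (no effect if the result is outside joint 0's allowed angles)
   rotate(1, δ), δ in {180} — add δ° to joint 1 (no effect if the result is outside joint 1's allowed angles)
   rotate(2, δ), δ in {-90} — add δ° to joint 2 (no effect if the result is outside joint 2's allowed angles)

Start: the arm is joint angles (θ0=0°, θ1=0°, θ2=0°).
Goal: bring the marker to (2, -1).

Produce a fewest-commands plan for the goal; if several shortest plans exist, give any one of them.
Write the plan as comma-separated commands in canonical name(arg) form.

rotate(1, 180), rotate(0, -90), rotate(2, -90)

begin: joint angles (θ0=0°, θ1=0°, θ2=0°)
step 1 (rotate(1, 180)): joint angles (θ0=0°, θ1=180°, θ2=0°)
step 2 (rotate(0, -90)): joint angles (θ0=270°, θ1=180°, θ2=0°)
step 3 (rotate(2, -90)): joint angles (θ0=270°, θ1=180°, θ2=270°)
shorter routes all fall short; 3 is best.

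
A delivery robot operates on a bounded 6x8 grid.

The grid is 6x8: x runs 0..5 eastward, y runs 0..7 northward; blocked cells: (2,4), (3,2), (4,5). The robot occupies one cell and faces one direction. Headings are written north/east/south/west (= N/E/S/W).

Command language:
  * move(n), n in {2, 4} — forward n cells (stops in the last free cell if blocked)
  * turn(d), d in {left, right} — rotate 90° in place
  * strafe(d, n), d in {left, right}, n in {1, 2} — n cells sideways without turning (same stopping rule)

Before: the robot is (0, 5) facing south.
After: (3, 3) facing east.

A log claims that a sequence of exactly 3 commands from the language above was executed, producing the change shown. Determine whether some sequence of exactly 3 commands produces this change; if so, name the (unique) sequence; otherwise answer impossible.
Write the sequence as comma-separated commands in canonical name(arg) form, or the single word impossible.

key: position moved to (3,3) AND the heading swung to E — translation plus rotation needed
begin: (0, 5) facing south
[1] after turn(left): (0, 5) facing east
[2] after move(4): (3, 5) facing east
[3] after strafe(right, 2): (3, 3) facing east
no other 3-command option fits: unique.

turn(left), move(4), strafe(right, 2)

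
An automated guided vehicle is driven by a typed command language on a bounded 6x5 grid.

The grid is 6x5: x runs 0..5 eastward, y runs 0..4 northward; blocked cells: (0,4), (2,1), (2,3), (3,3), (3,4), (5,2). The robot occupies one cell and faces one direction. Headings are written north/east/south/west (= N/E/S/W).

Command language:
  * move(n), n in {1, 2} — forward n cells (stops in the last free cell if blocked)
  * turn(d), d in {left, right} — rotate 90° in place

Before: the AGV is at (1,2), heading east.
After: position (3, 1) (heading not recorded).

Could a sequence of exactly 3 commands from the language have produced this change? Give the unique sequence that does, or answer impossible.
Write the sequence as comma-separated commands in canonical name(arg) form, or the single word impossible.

move(2), turn(right), move(1)

key: order matters: swapping move(2) and move(1) lands elsewhere
begin: at (1,2), heading east
step 1 (move(2)): at (3,2), heading east
step 2 (turn(right)): at (3,2), heading south
step 3 (move(1)): at (3,1), heading south
all 64 alternatives checked — unique.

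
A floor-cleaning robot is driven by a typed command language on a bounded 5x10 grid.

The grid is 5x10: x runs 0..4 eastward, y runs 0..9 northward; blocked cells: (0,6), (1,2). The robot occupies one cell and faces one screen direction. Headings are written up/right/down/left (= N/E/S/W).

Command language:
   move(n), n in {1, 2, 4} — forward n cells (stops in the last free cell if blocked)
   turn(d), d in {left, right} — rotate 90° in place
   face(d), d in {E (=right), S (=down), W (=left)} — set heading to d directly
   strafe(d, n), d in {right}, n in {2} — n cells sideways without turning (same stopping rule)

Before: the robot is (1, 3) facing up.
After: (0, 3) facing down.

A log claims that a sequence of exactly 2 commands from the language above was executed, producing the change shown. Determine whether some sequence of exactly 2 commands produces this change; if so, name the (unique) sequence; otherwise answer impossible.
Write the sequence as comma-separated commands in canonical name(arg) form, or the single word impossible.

key: strafe(right, 2) runs into the grid edge before its full distance
start: (1, 3) facing up
1. face(S) → (1, 3) facing down
2. strafe(right, 2) → (0, 3) facing down
all 81 alternatives checked — unique.

face(S), strafe(right, 2)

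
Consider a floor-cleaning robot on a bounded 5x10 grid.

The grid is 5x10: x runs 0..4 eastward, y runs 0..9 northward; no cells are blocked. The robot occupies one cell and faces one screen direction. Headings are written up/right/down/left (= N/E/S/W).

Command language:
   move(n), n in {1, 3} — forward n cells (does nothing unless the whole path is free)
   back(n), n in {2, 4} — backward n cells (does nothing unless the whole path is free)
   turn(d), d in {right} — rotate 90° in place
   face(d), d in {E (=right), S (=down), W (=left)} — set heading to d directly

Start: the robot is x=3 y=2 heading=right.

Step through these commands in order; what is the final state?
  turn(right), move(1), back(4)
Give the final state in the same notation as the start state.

x=3 y=5 heading=down

begin: x=3 y=2 heading=right
[1] after turn(right): x=3 y=2 heading=down
[2] after move(1): x=3 y=1 heading=down
[3] after back(4): x=3 y=5 heading=down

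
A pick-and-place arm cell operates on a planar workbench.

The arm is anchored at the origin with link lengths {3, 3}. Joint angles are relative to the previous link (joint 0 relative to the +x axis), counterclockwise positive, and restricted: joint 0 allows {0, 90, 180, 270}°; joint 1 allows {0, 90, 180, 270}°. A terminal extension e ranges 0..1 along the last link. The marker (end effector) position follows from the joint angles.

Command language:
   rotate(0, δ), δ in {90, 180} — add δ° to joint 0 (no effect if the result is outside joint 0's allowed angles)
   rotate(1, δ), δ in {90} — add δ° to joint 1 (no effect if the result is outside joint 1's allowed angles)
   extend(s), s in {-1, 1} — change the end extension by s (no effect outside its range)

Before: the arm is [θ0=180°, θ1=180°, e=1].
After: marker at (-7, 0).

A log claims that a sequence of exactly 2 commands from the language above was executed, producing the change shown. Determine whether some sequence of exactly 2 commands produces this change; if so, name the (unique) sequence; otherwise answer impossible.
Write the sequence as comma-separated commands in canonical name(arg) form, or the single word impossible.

rotate(1, 90), rotate(1, 90)

begin: [θ0=180°, θ1=180°, e=1]
step 1 (rotate(1, 90)): [θ0=180°, θ1=270°, e=1]
step 2 (rotate(1, 90)): [θ0=180°, θ1=0°, e=1]
uniquely the one of 25 2-step routes that fits.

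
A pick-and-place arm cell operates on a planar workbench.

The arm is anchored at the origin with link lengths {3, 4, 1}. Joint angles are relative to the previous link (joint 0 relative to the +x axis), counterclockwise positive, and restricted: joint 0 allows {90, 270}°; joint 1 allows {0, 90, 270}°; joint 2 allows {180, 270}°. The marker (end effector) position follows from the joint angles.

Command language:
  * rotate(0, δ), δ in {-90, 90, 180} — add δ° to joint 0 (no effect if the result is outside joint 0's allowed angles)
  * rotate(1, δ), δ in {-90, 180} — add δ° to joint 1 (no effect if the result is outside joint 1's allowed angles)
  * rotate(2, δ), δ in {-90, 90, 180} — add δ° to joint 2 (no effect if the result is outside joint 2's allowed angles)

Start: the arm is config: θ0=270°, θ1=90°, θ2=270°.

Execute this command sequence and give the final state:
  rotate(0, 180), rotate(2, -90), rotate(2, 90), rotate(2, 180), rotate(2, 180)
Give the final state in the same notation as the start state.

config: θ0=90°, θ1=90°, θ2=270°

t0: config: θ0=270°, θ1=90°, θ2=270°
1. rotate(0, 180) → config: θ0=90°, θ1=90°, θ2=270°
2. rotate(2, -90) → config: θ0=90°, θ1=90°, θ2=180°
3. rotate(2, 90) → config: θ0=90°, θ1=90°, θ2=270°
4. rotate(2, 180) → config: θ0=90°, θ1=90°, θ2=270°
5. rotate(2, 180) → config: θ0=90°, θ1=90°, θ2=270°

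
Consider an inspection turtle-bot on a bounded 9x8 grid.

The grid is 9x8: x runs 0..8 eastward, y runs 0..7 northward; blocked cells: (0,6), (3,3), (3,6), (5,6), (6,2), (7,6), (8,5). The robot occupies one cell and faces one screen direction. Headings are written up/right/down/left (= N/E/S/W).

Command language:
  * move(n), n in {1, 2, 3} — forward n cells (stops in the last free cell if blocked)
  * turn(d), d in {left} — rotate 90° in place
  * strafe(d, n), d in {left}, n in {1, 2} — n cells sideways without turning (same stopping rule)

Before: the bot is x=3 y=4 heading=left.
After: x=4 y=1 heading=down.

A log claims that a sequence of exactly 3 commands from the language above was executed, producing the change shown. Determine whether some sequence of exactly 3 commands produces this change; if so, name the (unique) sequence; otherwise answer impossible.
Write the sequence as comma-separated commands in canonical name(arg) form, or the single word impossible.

key: position moved to (4,1) AND the heading swung to S — translation plus rotation needed
initial: x=3 y=4 heading=left
t=1 turn(left) ⇒ x=3 y=4 heading=down
t=2 strafe(left, 1) ⇒ x=4 y=4 heading=down
t=3 move(3) ⇒ x=4 y=1 heading=down
no rival 3-sequence matches.

turn(left), strafe(left, 1), move(3)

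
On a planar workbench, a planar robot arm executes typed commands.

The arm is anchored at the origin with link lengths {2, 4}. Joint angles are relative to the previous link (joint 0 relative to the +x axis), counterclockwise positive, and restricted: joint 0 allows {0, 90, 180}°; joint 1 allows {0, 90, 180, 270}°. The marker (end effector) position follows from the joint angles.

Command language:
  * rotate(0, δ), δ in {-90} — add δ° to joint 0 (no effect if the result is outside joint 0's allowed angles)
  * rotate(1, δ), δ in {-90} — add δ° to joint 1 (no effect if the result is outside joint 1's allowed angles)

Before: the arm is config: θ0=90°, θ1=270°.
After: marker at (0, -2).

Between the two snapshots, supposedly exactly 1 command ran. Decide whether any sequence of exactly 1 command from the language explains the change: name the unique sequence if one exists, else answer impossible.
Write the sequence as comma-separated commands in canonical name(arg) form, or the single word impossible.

from: config: θ0=90°, θ1=270°
t=1 rotate(1, -90) ⇒ config: θ0=90°, θ1=180°
no other 1-command option fits: unique.

rotate(1, -90)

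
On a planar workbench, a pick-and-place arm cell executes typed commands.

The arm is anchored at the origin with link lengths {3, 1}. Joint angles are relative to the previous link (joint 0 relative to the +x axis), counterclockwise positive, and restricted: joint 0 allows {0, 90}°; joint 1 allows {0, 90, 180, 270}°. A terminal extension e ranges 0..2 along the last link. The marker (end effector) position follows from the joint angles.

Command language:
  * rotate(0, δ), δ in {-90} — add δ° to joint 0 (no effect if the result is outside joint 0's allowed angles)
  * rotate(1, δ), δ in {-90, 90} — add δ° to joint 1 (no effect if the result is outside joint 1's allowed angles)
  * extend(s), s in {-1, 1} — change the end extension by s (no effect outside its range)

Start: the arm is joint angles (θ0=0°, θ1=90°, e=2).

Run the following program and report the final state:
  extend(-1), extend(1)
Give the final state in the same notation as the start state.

joint angles (θ0=0°, θ1=90°, e=2)

from: joint angles (θ0=0°, θ1=90°, e=2)
[1] after extend(-1): joint angles (θ0=0°, θ1=90°, e=1)
[2] after extend(1): joint angles (θ0=0°, θ1=90°, e=2)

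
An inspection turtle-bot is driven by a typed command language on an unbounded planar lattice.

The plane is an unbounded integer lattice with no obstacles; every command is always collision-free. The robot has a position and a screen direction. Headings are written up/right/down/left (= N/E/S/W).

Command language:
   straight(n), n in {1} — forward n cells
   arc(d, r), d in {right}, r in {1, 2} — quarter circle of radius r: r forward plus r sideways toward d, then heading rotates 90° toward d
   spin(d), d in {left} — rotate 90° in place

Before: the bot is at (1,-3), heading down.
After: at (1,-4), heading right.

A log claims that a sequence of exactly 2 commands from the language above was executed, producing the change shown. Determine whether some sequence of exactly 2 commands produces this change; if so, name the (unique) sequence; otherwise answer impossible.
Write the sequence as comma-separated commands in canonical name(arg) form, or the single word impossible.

key: order matters: swapping straight(1) and spin(left) lands elsewhere
start: at (1,-3), heading down
t=1 straight(1) ⇒ at (1,-4), heading down
t=2 spin(left) ⇒ at (1,-4), heading right
uniquely the one of 16 2-step routes that fits.

straight(1), spin(left)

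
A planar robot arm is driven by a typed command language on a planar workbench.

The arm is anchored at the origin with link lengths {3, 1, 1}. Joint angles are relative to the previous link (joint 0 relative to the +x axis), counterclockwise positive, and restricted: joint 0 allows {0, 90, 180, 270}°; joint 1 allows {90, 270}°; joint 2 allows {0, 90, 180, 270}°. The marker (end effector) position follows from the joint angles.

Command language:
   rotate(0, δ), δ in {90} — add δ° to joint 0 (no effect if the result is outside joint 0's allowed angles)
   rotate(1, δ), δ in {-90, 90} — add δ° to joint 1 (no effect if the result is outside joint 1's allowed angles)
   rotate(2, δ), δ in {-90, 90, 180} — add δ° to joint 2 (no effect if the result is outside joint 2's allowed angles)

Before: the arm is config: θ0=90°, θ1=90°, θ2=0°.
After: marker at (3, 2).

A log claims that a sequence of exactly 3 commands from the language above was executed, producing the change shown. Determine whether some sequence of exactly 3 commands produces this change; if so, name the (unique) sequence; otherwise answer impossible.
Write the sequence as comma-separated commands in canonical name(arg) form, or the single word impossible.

rotate(0, 90), rotate(0, 90), rotate(0, 90)

begin: config: θ0=90°, θ1=90°, θ2=0°
step 1 (rotate(0, 90)): config: θ0=180°, θ1=90°, θ2=0°
step 2 (rotate(0, 90)): config: θ0=270°, θ1=90°, θ2=0°
step 3 (rotate(0, 90)): config: θ0=0°, θ1=90°, θ2=0°
no other 3-command option fits: unique.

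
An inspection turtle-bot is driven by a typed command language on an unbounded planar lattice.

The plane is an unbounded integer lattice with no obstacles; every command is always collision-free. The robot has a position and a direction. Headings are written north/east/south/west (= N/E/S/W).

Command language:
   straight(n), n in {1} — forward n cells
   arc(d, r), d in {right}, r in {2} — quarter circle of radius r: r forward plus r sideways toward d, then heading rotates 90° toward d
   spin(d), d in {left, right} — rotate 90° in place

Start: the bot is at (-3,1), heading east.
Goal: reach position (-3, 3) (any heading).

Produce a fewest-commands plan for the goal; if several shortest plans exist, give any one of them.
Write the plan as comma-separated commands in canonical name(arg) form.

spin(left), straight(1), straight(1)

from: at (-3,1), heading east
t=1 spin(left) ⇒ at (-3,1), heading north
t=2 straight(1) ⇒ at (-3,2), heading north
t=3 straight(1) ⇒ at (-3,3), heading north
shorter routes all fall short; 3 is best.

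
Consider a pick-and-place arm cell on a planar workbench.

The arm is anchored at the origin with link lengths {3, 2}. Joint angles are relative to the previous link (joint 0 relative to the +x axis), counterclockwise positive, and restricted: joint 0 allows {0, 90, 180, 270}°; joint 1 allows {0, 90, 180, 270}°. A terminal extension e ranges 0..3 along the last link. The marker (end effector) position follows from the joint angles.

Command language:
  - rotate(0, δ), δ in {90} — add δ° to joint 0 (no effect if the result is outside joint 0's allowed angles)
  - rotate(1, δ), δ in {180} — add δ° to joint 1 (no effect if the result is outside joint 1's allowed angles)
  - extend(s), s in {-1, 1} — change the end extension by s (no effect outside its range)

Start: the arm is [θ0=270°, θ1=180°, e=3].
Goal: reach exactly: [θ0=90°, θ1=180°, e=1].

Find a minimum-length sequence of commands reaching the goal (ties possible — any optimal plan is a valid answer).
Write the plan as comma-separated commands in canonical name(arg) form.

extend(-1), extend(-1), rotate(0, 90), rotate(0, 90)

begin: [θ0=270°, θ1=180°, e=3]
1. extend(-1) → [θ0=270°, θ1=180°, e=2]
2. extend(-1) → [θ0=270°, θ1=180°, e=1]
3. rotate(0, 90) → [θ0=0°, θ1=180°, e=1]
4. rotate(0, 90) → [θ0=90°, θ1=180°, e=1]
nothing shorter than 4 reaches the goal.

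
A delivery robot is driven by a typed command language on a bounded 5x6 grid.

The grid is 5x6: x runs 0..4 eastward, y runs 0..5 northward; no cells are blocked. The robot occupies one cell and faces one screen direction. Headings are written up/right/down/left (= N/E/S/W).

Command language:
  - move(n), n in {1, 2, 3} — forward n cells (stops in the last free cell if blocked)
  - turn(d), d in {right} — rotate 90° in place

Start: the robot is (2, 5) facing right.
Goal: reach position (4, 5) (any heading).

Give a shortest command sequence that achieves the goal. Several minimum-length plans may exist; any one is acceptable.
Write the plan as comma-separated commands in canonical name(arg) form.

from: (2, 5) facing right
[1] after move(3): (4, 5) facing right
shorter routes all fall short; 1 is best.

move(3)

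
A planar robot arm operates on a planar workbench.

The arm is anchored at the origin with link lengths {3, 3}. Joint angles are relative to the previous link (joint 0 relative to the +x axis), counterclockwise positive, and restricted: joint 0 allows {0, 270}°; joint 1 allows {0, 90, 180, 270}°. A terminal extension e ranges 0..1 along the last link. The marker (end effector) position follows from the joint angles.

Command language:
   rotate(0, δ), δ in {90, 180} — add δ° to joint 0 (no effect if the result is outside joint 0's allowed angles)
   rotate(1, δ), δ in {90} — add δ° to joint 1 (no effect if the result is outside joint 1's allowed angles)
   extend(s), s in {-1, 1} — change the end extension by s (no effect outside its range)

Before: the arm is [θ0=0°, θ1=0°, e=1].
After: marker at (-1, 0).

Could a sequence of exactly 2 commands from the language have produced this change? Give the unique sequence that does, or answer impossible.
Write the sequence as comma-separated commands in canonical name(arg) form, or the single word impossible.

rotate(1, 90), rotate(1, 90)

start: [θ0=0°, θ1=0°, e=1]
[1] after rotate(1, 90): [θ0=0°, θ1=90°, e=1]
[2] after rotate(1, 90): [θ0=0°, θ1=180°, e=1]
all 25 alternatives checked — unique.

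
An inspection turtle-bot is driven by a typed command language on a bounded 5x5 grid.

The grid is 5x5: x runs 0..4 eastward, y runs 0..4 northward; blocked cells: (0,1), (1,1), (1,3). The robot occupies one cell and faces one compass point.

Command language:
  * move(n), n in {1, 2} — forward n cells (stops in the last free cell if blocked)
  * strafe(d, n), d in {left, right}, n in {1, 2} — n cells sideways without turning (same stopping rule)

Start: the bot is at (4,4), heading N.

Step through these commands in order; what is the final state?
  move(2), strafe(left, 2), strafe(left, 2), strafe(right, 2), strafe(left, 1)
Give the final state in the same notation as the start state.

at (1,4), heading N

initial: at (4,4), heading N
step 1 (move(2)): at (4,4), heading N
step 2 (strafe(left, 2)): at (2,4), heading N
step 3 (strafe(left, 2)): at (0,4), heading N
step 4 (strafe(right, 2)): at (2,4), heading N
step 5 (strafe(left, 1)): at (1,4), heading N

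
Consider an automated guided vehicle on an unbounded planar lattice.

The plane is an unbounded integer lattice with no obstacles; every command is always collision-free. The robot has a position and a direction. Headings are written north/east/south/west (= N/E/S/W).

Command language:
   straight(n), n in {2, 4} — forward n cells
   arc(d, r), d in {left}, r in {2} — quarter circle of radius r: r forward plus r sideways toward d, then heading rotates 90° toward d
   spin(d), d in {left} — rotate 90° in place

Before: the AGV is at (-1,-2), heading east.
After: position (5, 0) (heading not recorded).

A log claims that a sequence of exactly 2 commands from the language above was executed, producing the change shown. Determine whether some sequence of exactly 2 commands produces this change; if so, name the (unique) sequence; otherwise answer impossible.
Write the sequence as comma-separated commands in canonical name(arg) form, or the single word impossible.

straight(4), arc(left, 2)

key: order matters: swapping straight(4) and arc(left, 2) lands elsewhere
from: at (-1,-2), heading east
t=1 straight(4) ⇒ at (3,-2), heading east
t=2 arc(left, 2) ⇒ at (5,0), heading north
uniquely the one of 16 2-step routes that fits.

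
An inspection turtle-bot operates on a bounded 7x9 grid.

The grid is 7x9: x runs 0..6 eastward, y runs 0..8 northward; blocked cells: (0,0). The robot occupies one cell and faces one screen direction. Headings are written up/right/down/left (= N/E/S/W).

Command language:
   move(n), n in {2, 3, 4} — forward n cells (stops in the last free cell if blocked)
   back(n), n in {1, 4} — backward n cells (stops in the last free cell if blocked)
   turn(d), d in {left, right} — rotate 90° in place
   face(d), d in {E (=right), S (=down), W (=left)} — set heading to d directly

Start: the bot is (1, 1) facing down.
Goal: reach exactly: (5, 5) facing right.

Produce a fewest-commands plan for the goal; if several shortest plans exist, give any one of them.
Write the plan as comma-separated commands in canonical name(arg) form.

begin: (1, 1) facing down
[1] after back(4): (1, 5) facing down
[2] after face(E): (1, 5) facing right
[3] after move(4): (5, 5) facing right
no 2-step plan works, so 3 is optimal.

back(4), face(E), move(4)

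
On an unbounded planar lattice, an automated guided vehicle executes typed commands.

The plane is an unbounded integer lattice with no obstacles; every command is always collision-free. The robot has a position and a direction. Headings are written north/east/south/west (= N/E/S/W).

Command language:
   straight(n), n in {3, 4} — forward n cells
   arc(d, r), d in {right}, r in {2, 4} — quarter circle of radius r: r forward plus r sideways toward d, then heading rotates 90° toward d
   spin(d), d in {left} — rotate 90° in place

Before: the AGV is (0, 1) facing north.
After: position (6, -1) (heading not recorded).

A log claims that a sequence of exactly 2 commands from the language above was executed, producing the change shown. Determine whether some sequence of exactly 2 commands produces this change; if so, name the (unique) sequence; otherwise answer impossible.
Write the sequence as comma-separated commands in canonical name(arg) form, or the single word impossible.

arc(right, 2), arc(right, 4)

key: running arc(right, 4) before arc(right, 2) would end elsewhere — order is forced
initial: (0, 1) facing north
[1] after arc(right, 2): (2, 3) facing east
[2] after arc(right, 4): (6, -1) facing south
no other 2-command option fits: unique.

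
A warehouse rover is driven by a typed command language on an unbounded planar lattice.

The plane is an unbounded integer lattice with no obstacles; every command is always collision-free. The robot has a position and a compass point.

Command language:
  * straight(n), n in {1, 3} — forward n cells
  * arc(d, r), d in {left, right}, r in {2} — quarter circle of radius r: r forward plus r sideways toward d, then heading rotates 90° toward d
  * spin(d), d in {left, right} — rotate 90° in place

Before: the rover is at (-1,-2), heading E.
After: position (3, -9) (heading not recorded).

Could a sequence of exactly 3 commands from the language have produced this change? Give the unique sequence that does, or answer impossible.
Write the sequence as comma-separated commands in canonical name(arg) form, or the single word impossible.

key: order matters: swapping arc(right, 2) and arc(left, 2) lands elsewhere
from: at (-1,-2), heading E
step 1 (arc(right, 2)): at (1,-4), heading S
step 2 (straight(3)): at (1,-7), heading S
step 3 (arc(left, 2)): at (3,-9), heading E
all 216 alternatives checked — unique.

arc(right, 2), straight(3), arc(left, 2)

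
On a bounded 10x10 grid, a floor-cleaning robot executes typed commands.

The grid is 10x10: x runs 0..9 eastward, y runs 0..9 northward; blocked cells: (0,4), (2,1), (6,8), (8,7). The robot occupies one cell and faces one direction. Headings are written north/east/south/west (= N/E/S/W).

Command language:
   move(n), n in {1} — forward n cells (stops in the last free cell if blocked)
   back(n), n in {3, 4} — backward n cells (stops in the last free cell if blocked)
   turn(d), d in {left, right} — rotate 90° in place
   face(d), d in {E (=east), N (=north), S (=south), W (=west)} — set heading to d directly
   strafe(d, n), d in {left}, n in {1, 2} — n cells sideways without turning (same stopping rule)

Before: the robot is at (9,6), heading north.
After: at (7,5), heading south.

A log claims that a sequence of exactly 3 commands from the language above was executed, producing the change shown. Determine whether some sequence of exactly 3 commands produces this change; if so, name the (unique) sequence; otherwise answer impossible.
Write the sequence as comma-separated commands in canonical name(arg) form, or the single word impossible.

key: cell and facing (now S) both changed — the 3 commands mix motion and turning
start: at (9,6), heading north
step 1 (strafe(left, 2)): at (7,6), heading north
step 2 (face(S)): at (7,6), heading south
step 3 (move(1)): at (7,5), heading south
no other 3-command option fits: unique.

strafe(left, 2), face(S), move(1)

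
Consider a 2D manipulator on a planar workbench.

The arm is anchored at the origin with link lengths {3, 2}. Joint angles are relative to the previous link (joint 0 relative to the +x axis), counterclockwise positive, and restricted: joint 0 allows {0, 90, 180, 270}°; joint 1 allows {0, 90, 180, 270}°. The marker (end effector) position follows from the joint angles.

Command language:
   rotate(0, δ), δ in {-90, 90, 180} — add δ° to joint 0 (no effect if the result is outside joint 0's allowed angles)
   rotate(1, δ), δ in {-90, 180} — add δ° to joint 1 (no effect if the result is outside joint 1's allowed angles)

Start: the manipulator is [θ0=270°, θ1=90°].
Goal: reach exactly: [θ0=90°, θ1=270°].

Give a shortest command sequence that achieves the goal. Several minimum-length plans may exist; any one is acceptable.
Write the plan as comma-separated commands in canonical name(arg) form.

from: [θ0=270°, θ1=90°]
t=1 rotate(0, 180) ⇒ [θ0=90°, θ1=90°]
t=2 rotate(1, 180) ⇒ [θ0=90°, θ1=270°]
minimal: 2 command(s), checked below 2.

rotate(0, 180), rotate(1, 180)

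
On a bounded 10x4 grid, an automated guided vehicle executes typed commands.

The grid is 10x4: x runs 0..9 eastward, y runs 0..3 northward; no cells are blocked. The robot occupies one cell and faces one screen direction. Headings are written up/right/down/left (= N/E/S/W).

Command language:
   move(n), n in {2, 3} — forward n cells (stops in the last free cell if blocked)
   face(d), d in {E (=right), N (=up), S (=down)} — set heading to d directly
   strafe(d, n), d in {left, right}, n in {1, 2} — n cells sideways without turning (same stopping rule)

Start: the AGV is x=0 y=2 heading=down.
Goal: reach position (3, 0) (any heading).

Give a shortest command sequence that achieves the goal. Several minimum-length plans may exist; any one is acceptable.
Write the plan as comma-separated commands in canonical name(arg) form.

t0: x=0 y=2 heading=down
t=1 face(E) ⇒ x=0 y=2 heading=right
t=2 strafe(right, 2) ⇒ x=0 y=0 heading=right
t=3 move(3) ⇒ x=3 y=0 heading=right
minimal: 3 command(s), checked below 3.

face(E), strafe(right, 2), move(3)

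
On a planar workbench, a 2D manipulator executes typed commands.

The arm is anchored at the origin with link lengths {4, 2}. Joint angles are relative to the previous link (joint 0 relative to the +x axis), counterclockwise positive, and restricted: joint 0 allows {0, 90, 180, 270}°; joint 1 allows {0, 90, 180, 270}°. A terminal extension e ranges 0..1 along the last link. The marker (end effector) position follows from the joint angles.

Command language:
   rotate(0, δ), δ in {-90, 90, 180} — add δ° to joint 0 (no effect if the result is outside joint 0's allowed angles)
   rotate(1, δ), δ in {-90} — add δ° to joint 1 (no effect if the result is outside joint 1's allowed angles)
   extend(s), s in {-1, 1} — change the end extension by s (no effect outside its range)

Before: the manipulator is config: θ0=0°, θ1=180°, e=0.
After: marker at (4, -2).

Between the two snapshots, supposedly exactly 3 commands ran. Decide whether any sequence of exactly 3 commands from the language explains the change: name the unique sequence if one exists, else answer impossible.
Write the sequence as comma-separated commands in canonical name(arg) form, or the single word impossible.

rotate(1, -90), rotate(1, -90), rotate(1, -90)

initial: config: θ0=0°, θ1=180°, e=0
1. rotate(1, -90) → config: θ0=0°, θ1=90°, e=0
2. rotate(1, -90) → config: θ0=0°, θ1=0°, e=0
3. rotate(1, -90) → config: θ0=0°, θ1=270°, e=0
uniquely the one of 216 3-step routes that fits.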